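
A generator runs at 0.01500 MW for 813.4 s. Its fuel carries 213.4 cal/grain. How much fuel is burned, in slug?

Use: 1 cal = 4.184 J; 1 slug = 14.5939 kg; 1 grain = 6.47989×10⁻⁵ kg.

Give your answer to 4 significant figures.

0.06067 slug

0.01500 MW → 15000 W
E = P × t = 15000 × 813.4 = 1.2201×10⁷ J
213.4 cal/grain → 1.3779×10⁷ J/kg
m = E / e_s = 1.2201×10⁷ / 1.3779×10⁷ = 0.885478 kg
In slug: 0.885478 / 14.5939 = 0.0606745 slug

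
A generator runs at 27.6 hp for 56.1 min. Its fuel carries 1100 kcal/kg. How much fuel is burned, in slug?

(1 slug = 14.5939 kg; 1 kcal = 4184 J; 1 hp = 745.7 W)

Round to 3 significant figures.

1.03 slug

27.6 hp → 20581.3 W
56.1 min → 3366 s
E = P × t = 20581.3 × 3366 = 6.92767×10⁷ J
1100 kcal/kg → 4.6024×10⁶ J/kg
m = E / e_s = 6.92767×10⁷ / 4.6024×10⁶ = 15.0523 kg
In slug: 15.0523 / 14.5939 = 1.03141 slug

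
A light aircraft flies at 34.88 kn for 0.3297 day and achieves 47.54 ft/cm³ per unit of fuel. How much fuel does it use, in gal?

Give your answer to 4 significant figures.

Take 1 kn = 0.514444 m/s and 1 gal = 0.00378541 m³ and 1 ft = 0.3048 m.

34.88 kn → 17.9438 m/s
0.3297 day → 28486.1 s
d = v × t = 17.9438 × 28486.1 = 511149 m
47.54 ft/cm³ → 1.44902×10⁷ m/m³
V = d / (distance per unit fuel) = 511149 / 1.44902×10⁷ = 0.0352755 m³
In gal: 0.0352755 / 0.00378541 = 9.31881 gal

9.319 gal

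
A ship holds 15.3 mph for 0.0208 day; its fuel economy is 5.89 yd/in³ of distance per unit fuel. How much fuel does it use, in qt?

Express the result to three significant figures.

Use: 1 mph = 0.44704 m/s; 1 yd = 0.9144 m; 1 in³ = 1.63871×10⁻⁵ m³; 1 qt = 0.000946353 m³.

15.3 mph → 6.83971 m/s
0.0208 day → 1797.12 s
d = v × t = 6.83971 × 1797.12 = 12291.8 m
5.89 yd/in³ → 328662 m/m³
V = d / (distance per unit fuel) = 12291.8 / 328662 = 0.0373995 m³
In qt: 0.0373995 / 0.000946353 = 39.5196 qt

39.5 qt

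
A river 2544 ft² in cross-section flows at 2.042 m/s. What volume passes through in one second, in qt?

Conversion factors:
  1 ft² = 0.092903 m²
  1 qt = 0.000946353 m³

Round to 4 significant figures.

5.100×10⁵ qt

2544 ft² × 0.092903 → 236.345 m²
V = v × A × t = 2.042 m/s × 236.345 m² × 1 s = 482.616 m³
482.616 m³ ÷ (0.000946353 m³/qt) = 509975 qt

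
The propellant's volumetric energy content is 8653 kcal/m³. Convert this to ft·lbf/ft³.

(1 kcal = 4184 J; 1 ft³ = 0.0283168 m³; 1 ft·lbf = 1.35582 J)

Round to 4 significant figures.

8653 kcal/m³ × 4184 J/kcal = 3.62042×10⁷ J/m³
3.62042×10⁷ J/m³ ÷ 1.35582 J/ft·lbf × 0.0283168 m³/ft³ = 756138 ft·lbf/ft³

7.561×10⁵ ft·lbf/ft³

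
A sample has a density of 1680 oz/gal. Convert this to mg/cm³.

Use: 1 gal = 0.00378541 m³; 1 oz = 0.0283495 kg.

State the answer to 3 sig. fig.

1680 oz/gal × 0.0283495 kg/oz ÷ 0.00378541 m³/gal = 12581.8 kg/m³
12581.8 kg/m³ ÷ 10⁻⁶ kg/mg × 10⁻⁶ m³/cm³ = 12581.8 mg/cm³

1.26×10⁴ mg/cm³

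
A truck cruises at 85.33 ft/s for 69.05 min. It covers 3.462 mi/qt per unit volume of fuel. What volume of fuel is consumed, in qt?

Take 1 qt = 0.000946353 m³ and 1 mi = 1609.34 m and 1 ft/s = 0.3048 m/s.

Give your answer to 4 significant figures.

85.33 ft/s → 26.0086 m/s
69.05 min → 4143 s
d = v × t = 26.0086 × 4143 = 107754 m
3.462 mi/qt → 5.88738×10⁶ m/m³
V = d / (distance per unit fuel) = 107754 / 5.88738×10⁶ = 0.0183025 m³
In qt: 0.0183025 / 0.000946353 = 19.34 qt

19.34 qt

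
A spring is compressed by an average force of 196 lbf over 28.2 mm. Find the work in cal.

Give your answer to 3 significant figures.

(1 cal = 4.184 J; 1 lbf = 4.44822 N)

196 lbf × 4.44822 = 871.851 N
28.2 mm × 0.001 = 0.0282 m
W = F × d = 871.851 N × 0.0282 m = 24.5862 J
24.5862 J ÷ (4.184 J/cal) = 5.87624 cal

5.88 cal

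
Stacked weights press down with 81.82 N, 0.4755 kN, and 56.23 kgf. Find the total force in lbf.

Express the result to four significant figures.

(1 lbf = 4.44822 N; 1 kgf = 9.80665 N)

81.82 N (already N)
0.4755 kN × 1000 = 475.5 N
56.23 kgf × 9.80665 = 551.428 N
Combined: 81.82 + 475.5 + 551.428 = 1108.75 N
In lbf: 1108.75 / 4.44822 = 249.257 lbf

249.3 lbf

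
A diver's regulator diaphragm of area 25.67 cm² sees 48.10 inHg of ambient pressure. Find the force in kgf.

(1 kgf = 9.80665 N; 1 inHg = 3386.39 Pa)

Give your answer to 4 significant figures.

48.10 inHg × 3386.39 → 162885 Pa
25.67 cm² × 0.0001 → 0.002567 m²
F = P × A = 162885 Pa × 0.002567 m² = 418.126 N
418.126 N ÷ (9.80665 N/kgf) = 42.637 kgf

42.64 kgf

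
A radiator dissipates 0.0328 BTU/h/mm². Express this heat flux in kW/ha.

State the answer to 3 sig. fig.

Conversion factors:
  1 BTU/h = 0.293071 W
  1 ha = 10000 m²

9.61×10⁴ kW/ha

0.0328 BTU/h/mm² × 0.293071 W/BTU/h ÷ 10⁻⁶ m²/mm² = 9612.73 W/m²
9612.73 W/m² ÷ 1000 W/kW × 10000 m²/ha = 96127.3 kW/ha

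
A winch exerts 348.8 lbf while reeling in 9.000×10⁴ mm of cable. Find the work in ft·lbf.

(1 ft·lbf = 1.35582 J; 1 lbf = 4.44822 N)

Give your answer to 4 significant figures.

1.030×10⁵ ft·lbf

348.8 lbf × 4.44822 → 1551.54 N
9.000×10⁴ mm × 0.001 → 90 m
W = F × d = 1551.54 N × 90 m = 139639 J
139639 J ÷ (1.35582 J/ft·lbf) = 102992 ft·lbf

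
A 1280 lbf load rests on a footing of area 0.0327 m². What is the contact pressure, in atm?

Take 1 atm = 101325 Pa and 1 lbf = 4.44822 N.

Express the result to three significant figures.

1.72 atm

1280 lbf × 4.44822 → 5693.72 N
P = F / A = 5693.72 N / 0.0327 m² = 174120 Pa
174120 Pa ÷ (101325 Pa/atm) = 1.71843 atm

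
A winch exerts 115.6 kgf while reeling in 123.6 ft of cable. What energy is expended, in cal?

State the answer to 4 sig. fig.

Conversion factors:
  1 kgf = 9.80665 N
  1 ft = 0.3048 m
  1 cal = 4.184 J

1.021×10⁴ cal

115.6 kgf × 9.80665 → 1133.65 N
123.6 ft × 0.3048 → 37.6733 m
W = F × d = 1133.65 N × 37.6733 m = 42708.3 J
42708.3 J ÷ (4.184 J/cal) = 10207.5 cal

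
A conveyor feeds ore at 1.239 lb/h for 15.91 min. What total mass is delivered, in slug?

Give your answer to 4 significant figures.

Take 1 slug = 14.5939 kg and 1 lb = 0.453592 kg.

0.01021 slug

1.239 lb/h → 1.56111×10⁻⁴ kg/s
15.91 min → 954.6 s
m = ṁ × t = 1.56111×10⁻⁴ × 954.6 = 0.149024 kg
In slug: 0.149024 / 14.5939 = 0.0102114 slug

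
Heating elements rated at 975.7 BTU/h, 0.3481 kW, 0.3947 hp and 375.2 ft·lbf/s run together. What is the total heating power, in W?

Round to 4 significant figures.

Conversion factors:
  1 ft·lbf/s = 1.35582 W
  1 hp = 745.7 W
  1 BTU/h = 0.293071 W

1437 W

975.7 BTU/h × 0.293071 = 285.949 W
0.3481 kW × 1000 = 348.1 W
0.3947 hp × 745.7 = 294.328 W
375.2 ft·lbf/s × 1.35582 = 508.704 W
Total: 285.949 + 348.1 + 294.328 + 508.704 = 1437.08 W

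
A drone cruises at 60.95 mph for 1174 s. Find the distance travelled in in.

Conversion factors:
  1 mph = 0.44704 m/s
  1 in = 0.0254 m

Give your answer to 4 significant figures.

1.259×10⁶ in

60.95 mph × 0.44704 → 27.2471 m/s
d = v × t = 27.2471 m/s × 1174 s = 31988.1 m
31988.1 m ÷ (0.0254 m/in) = 1.25937×10⁶ in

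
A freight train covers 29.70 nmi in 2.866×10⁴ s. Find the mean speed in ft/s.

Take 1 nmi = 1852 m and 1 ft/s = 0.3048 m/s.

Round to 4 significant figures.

6.297 ft/s

29.70 nmi × 1852 = 55004.4 m
v = d / t = 55004.4 m / 28660 s = 1.9192 m/s
1.9192 m/s ÷ (0.3048 m/s/ft/s) = 6.29659 ft/s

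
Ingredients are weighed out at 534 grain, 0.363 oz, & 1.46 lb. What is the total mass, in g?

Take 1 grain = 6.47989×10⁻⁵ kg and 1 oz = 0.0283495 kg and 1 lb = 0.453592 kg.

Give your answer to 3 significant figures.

534 grain × 6.47989×10⁻⁵ = 0.0346026 kg
0.363 oz × 0.0283495 = 0.0102909 kg
1.46 lb × 0.453592 = 0.662244 kg
Total: 0.0346026 + 0.0102909 + 0.662244 = 0.707138 kg
In g: 0.707138 / 0.001 = 707.138 g

707 g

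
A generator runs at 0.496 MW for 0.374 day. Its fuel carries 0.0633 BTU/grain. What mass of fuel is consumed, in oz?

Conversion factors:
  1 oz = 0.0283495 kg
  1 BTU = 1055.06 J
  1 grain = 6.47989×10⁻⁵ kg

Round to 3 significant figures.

5.49×10⁵ oz

0.496 MW → 496000 W
0.374 day → 32313.6 s
E = P × t = 496000 × 32313.6 = 1.60275×10¹⁰ J
0.0633 BTU/grain → 1.03065×10⁶ J/kg
m = E / e_s = 1.60275×10¹⁰ / 1.03065×10⁶ = 15550.9 kg
In oz: 15550.9 / 0.0283495 = 548542 oz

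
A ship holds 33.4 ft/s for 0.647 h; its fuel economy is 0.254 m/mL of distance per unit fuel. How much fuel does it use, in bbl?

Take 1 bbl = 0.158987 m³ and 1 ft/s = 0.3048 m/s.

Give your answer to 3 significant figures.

33.4 ft/s → 10.1803 m/s
0.647 h → 2329.2 s
d = v × t = 10.1803 × 2329.2 = 23712 m
0.254 m/mL → 254000 m/m³
V = d / (distance per unit fuel) = 23712 / 254000 = 0.0933543 m³
In bbl: 0.0933543 / 0.158987 = 0.587182 bbl

0.587 bbl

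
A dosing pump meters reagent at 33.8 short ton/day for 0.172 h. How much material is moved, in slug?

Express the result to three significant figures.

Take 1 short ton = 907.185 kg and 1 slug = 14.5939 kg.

15.1 slug

33.8 short ton/day → 0.354894 kg/s
0.172 h → 619.2 s
m = ṁ × t = 0.354894 × 619.2 = 219.75 kg
In slug: 219.75 / 14.5939 = 15.0577 slug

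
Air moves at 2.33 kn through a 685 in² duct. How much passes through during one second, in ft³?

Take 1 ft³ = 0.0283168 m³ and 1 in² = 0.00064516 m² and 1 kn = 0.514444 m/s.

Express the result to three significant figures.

2.33 kn × 0.514444 = 1.19865 m/s
685 in² × 0.00064516 = 0.441935 m²
V = v × A × t = 1.19865 m/s × 0.441935 m² × 1 s = 0.529725 m³
0.529725 m³ ÷ (0.0283168 m³/ft³) = 18.7071 ft³

18.7 ft³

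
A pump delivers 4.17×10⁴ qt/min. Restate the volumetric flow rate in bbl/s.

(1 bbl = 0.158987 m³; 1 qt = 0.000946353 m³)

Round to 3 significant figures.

4.14 bbl/s

4.17×10⁴ qt/min × 0.000946353 m³/qt ÷ 60 s/min = 0.657715 m³/s
0.657715 m³/s ÷ 0.158987 m³/bbl = 4.13691 bbl/s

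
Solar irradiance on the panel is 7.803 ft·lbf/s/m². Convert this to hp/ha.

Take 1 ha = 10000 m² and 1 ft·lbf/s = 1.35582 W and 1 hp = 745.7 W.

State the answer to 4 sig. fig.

141.9 hp/ha

7.803 ft·lbf/s/m² × 1.35582 W/ft·lbf/s = 10.5795 W/m²
10.5795 W/m² ÷ 745.7 W/hp × 10000 m²/ha = 141.873 hp/ha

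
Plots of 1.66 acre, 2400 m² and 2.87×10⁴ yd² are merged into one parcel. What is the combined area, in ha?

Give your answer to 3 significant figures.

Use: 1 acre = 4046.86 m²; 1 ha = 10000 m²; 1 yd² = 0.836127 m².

1.66 acre × 4046.86 = 6717.79 m²
2400 m² (already m²)
2.87×10⁴ yd² × 0.836127 = 23996.8 m²
Total: 6717.79 + 2400 + 23996.8 = 33114.6 m²
In ha: 33114.6 / 10000 = 3.31146 ha

3.31 ha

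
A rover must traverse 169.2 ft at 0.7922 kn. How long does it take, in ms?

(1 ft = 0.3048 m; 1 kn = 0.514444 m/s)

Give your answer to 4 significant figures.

169.2 ft × 0.3048 = 51.5722 m
0.7922 kn × 0.514444 = 0.407543 m/s
t = d / v = 51.5722 m / 0.407543 m/s = 126.544 s
126.544 s ÷ (0.001 s/ms) = 126544 ms

1.265×10⁵ ms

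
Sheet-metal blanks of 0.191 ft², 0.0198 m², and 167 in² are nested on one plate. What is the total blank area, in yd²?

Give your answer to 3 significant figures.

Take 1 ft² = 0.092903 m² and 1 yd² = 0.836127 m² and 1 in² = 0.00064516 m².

0.191 ft² × 0.092903 = 0.0177445 m²
0.0198 m² (already m²)
167 in² × 0.00064516 = 0.107742 m²
Total: 0.0177445 + 0.0198 + 0.107742 = 0.145286 m²
In yd²: 0.145286 / 0.836127 = 0.173761 yd²

0.174 yd²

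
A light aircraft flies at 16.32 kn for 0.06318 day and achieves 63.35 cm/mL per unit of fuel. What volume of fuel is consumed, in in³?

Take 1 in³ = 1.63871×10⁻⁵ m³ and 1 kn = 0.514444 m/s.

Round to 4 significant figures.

16.32 kn → 8.39573 m/s
0.06318 day → 5458.75 s
d = v × t = 8.39573 × 5458.75 = 45830.2 m
63.35 cm/mL → 633500 m/m³
V = d / (distance per unit fuel) = 45830.2 / 633500 = 0.0723444 m³
In in³: 0.0723444 / 1.63871×10⁻⁵ = 4414.72 in³

4415 in³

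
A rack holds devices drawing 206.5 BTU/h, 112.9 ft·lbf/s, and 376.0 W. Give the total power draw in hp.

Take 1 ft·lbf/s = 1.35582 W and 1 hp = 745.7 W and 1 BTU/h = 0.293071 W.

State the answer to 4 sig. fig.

0.7907 hp

206.5 BTU/h × 0.293071 → 60.5192 W
112.9 ft·lbf/s × 1.35582 → 153.072 W
376.0 W (already W)
Combined: 60.5192 + 153.072 + 376 = 589.591 W
In hp: 589.591 / 745.7 = 0.790654 hp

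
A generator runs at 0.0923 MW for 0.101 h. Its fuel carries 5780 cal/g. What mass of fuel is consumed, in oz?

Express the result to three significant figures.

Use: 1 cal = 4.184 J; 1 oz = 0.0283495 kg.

49.0 oz

0.0923 MW → 92300 W
0.101 h → 363.6 s
E = P × t = 92300 × 363.6 = 3.35603×10⁷ J
5780 cal/g → 2.41835×10⁷ J/kg
m = E / e_s = 3.35603×10⁷ / 2.41835×10⁷ = 1.38774 kg
In oz: 1.38774 / 0.0283495 = 48.9511 oz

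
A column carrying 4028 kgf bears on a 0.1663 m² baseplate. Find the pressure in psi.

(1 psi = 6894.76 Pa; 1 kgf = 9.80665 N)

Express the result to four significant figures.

34.45 psi

4028 kgf × 9.80665 → 39501.2 N
P = F / A = 39501.2 N / 0.1663 m² = 237530 Pa
237530 Pa ÷ (6894.76 Pa/psi) = 34.4508 psi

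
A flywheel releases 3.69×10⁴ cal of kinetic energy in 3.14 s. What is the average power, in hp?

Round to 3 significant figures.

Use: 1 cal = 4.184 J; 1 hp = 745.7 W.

65.9 hp

3.69×10⁴ cal × 4.184 → 154390 J
P = E / t = 154390 J / 3.14 s = 49168.8 W
49168.8 W ÷ (745.7 W/hp) = 65.9364 hp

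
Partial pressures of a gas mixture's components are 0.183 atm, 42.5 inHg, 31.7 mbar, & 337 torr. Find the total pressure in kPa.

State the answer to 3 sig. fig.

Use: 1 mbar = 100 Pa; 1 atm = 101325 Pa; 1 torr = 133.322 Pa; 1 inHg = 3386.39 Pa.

0.183 atm × 101325 = 18542.5 Pa
42.5 inHg × 3386.39 = 143922 Pa
31.7 mbar × 100 = 3170 Pa
337 torr × 133.322 = 44929.5 Pa
Combined: 18542.5 + 143922 + 3170 + 44929.5 = 210564 Pa
In kPa: 210564 / 1000 = 210.564 kPa

211 kPa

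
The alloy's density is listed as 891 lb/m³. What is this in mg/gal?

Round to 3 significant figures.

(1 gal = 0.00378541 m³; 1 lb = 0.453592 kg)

1.53×10⁶ mg/gal

891 lb/m³ × 0.453592 kg/lb = 404.15 kg/m³
404.15 kg/m³ ÷ 10⁻⁶ kg/mg × 0.00378541 m³/gal = 1.52987×10⁶ mg/gal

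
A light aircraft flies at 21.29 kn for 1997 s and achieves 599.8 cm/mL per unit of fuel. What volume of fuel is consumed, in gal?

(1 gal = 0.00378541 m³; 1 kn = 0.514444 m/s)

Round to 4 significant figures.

21.29 kn → 10.9525 m/s
d = v × t = 10.9525 × 1997 = 21872.1 m
599.8 cm/mL → 5.998×10⁶ m/m³
V = d / (distance per unit fuel) = 21872.1 / 5.998×10⁶ = 0.00364657 m³
In gal: 0.00364657 / 0.00378541 = 0.963322 gal

0.9633 gal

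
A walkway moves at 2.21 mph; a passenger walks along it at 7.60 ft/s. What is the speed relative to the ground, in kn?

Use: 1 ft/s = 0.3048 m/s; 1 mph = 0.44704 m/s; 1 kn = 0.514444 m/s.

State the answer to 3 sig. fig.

6.42 kn

2.21 mph × 0.44704 = 0.987958 m/s
7.60 ft/s × 0.3048 = 2.31648 m/s
Sum: 0.987958 + 2.31648 = 3.30444 m/s
In kn: 3.30444 / 0.514444 = 6.42332 kn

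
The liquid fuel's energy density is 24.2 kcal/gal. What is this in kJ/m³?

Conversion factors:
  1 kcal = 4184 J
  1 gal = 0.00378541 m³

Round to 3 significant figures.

24.2 kcal/gal × 4184 J/kcal ÷ 0.00378541 m³/gal = 2.67482×10⁷ J/m³
2.67482×10⁷ J/m³ ÷ 1000 J/kJ = 26748.2 kJ/m³

2.67×10⁴ kJ/m³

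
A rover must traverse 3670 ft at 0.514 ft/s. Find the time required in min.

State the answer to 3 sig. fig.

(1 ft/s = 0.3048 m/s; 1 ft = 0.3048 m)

119 min

3670 ft × 0.3048 = 1118.62 m
0.514 ft/s × 0.3048 = 0.156667 m/s
t = d / v = 1118.62 m / 0.156667 m/s = 7140.11 s
7140.11 s ÷ (60 s/min) = 119.002 min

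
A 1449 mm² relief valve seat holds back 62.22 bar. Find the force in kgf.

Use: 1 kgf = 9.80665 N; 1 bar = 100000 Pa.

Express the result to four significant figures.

62.22 bar × 100000 → 6.222×10⁶ Pa
1449 mm² × 10⁻⁶ → 0.001449 m²
F = P × A = 6.222×10⁶ Pa × 0.001449 m² = 9015.68 N
9015.68 N ÷ (9.80665 N/kgf) = 919.344 kgf

919.3 kgf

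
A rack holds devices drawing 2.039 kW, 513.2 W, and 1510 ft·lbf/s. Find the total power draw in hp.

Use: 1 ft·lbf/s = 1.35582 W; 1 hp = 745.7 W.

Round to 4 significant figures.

2.039 kW × 1000 → 2039 W
513.2 W (already W)
1510 ft·lbf/s × 1.35582 → 2047.29 W
Sum: 2039 + 513.2 + 2047.29 = 4599.49 W
In hp: 4599.49 / 745.7 = 6.16802 hp

6.168 hp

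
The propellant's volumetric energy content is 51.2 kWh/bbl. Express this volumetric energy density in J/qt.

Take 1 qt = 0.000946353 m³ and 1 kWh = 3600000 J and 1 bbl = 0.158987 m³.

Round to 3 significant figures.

1.10×10⁶ J/qt

51.2 kWh/bbl × 3600000 J/kWh ÷ 0.158987 m³/bbl = 1.15934×10⁹ J/m³
1.15934×10⁹ J/m³ × 0.000946353 m³/qt = 1.09714×10⁶ J/qt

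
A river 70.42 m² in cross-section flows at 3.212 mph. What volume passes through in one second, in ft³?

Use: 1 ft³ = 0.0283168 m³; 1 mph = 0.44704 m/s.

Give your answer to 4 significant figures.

3571 ft³

3.212 mph × 0.44704 = 1.43589 m/s
V = v × A × t = 1.43589 m/s × 70.42 m² × 1 s = 101.115 m³
101.115 m³ ÷ (0.0283168 m³/ft³) = 3570.85 ft³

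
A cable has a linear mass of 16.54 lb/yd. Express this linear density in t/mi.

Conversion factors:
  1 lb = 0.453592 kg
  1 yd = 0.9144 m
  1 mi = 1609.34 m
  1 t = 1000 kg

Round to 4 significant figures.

13.20 t/mi

16.54 lb/yd × 0.453592 kg/lb ÷ 0.9144 m/yd = 8.20474 kg/m
8.20474 kg/m ÷ 1000 kg/t × 1609.34 m/mi = 13.2042 t/mi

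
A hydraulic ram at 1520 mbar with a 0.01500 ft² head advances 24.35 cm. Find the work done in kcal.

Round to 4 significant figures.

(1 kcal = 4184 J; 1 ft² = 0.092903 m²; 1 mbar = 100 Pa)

0.01233 kcal

1520 mbar → 152000 Pa
0.01500 ft² → 0.00139354 m²
F = P × A = 152000 × 0.00139354 = 211.818 N
24.35 cm → 0.2435 m
W = F × d = 211.818 × 0.2435 = 51.5777 J
In kcal: 51.5777 / 4184 = 0.0123274 kcal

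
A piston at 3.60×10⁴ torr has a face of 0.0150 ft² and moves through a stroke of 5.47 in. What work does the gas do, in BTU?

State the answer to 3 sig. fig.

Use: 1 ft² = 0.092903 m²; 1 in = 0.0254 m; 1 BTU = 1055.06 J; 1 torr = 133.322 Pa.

3.60×10⁴ torr → 4.79959×10⁶ Pa
0.0150 ft² → 0.00139354 m²
F = P × A = 4.79959×10⁶ × 0.00139354 = 6688.42 N
5.47 in → 0.138938 m
W = F × d = 6688.42 × 0.138938 = 929.276 J
In BTU: 929.276 / 1055.06 = 0.88078 BTU

0.881 BTU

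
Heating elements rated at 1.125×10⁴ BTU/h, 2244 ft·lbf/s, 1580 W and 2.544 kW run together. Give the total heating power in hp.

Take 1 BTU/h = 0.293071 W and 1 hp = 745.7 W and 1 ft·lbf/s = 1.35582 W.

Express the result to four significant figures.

1.125×10⁴ BTU/h × 0.293071 → 3297.05 W
2244 ft·lbf/s × 1.35582 → 3042.46 W
1580 W (already W)
2.544 kW × 1000 → 2544 W
Combined: 3297.05 + 3042.46 + 1580 + 2544 = 10463.5 W
In hp: 10463.5 / 745.7 = 14.0318 hp

14.03 hp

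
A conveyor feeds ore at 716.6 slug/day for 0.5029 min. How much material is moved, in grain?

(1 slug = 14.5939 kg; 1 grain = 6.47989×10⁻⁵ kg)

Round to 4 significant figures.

5.636×10⁴ grain

716.6 slug/day → 0.121042 kg/s
0.5029 min → 30.174 s
m = ṁ × t = 0.121042 × 30.174 = 3.65232 kg
In grain: 3.65232 / 6.47989×10⁻⁵ = 56363.9 grain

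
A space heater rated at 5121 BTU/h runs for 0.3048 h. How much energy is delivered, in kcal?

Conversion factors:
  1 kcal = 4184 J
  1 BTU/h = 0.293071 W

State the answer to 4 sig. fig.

5121 BTU/h × 0.293071 = 1500.82 W
0.3048 h × 3600 = 1097.28 s
E = P × t = 1500.82 W × 1097.28 s = 1.64682×10⁶ J
1.64682×10⁶ J ÷ (4184 J/kcal) = 393.599 kcal

393.6 kcal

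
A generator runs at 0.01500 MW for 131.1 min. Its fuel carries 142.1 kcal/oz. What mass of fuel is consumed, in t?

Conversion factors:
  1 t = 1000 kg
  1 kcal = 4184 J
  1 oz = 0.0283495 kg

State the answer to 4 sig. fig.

0.005626 t

0.01500 MW → 15000 W
131.1 min → 7866 s
E = P × t = 15000 × 7866 = 1.1799×10⁸ J
142.1 kcal/oz → 2.0972×10⁷ J/kg
m = E / e_s = 1.1799×10⁸ / 2.0972×10⁷ = 5.62607 kg
In t: 5.62607 / 1000 = 0.00562607 t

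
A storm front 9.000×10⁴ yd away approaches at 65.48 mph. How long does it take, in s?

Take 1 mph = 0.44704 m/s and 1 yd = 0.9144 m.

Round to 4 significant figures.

9.000×10⁴ yd × 0.9144 = 82296 m
65.48 mph × 0.44704 = 29.2722 m/s
t = d / v = 82296 m / 29.2722 m/s = 2811.4 s

2811 s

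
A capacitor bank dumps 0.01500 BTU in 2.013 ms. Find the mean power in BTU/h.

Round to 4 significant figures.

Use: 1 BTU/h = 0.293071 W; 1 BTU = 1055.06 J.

0.01500 BTU × 1055.06 = 15.8259 J
2.013 ms × 0.001 = 0.002013 s
P = E / t = 15.8259 J / 0.002013 s = 7861.85 W
7861.85 W ÷ (0.293071 W/BTU/h) = 26825.8 BTU/h

2.683×10⁴ BTU/h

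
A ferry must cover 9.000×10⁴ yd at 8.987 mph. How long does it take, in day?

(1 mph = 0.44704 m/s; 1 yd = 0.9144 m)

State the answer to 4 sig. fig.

9.000×10⁴ yd × 0.9144 → 82296 m
8.987 mph × 0.44704 → 4.01755 m/s
t = d / v = 82296 m / 4.01755 m/s = 20484.1 s
20484.1 s ÷ (86400 s/day) = 0.237084 day

0.2371 day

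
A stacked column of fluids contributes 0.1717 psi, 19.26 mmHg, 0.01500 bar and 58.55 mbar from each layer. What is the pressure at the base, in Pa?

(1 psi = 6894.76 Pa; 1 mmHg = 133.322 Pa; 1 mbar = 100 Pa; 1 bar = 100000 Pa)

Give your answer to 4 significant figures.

0.1717 psi × 6894.76 = 1183.83 Pa
19.26 mmHg × 133.322 = 2567.78 Pa
0.01500 bar × 100000 = 1500 Pa
58.55 mbar × 100 = 5855 Pa
Combined: 1183.83 + 2567.78 + 1500 + 5855 = 11106.6 Pa

1.111×10⁴ Pa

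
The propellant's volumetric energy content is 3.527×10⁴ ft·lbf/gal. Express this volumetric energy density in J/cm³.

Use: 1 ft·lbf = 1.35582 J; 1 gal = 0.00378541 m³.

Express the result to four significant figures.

3.527×10⁴ ft·lbf/gal × 1.35582 J/ft·lbf ÷ 0.00378541 m³/gal = 1.26327×10⁷ J/m³
1.26327×10⁷ J/m³ × 10⁻⁶ m³/cm³ = 12.6327 J/cm³

12.63 J/cm³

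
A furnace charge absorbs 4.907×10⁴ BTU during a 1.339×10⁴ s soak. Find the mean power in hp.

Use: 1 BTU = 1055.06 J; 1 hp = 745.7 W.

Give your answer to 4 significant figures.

5.185 hp

4.907×10⁴ BTU × 1055.06 = 5.17718×10⁷ J
P = E / t = 5.17718×10⁷ J / 13390 s = 3866.45 W
3866.45 W ÷ (745.7 W/hp) = 5.18499 hp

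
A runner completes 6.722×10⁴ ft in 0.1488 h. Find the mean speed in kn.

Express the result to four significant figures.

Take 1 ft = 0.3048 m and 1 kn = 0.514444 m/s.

6.722×10⁴ ft × 0.3048 → 20488.7 m
0.1488 h × 3600 → 535.68 s
v = d / t = 20488.7 m / 535.68 s = 38.248 m/s
38.248 m/s ÷ (0.514444 m/s/kn) = 74.3482 kn

74.35 kn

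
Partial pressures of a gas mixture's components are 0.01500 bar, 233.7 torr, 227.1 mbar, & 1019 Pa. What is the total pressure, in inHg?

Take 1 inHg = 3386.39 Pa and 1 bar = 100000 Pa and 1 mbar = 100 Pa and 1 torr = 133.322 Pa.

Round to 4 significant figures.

0.01500 bar × 100000 = 1500 Pa
233.7 torr × 133.322 = 31157.4 Pa
227.1 mbar × 100 = 22710 Pa
1019 Pa (already Pa)
Sum: 1500 + 31157.4 + 22710 + 1019 = 56386.4 Pa
In inHg: 56386.4 / 3386.39 = 16.6509 inHg

16.65 inHg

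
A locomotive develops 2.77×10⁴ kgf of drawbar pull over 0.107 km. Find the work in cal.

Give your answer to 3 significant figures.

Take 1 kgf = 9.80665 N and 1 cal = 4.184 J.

6.95×10⁶ cal

2.77×10⁴ kgf × 9.80665 = 271644 N
0.107 km × 1000 = 107 m
W = F × d = 271644 N × 107 m = 2.90659×10⁷ J
2.90659×10⁷ J ÷ (4.184 J/cal) = 6.94692×10⁶ cal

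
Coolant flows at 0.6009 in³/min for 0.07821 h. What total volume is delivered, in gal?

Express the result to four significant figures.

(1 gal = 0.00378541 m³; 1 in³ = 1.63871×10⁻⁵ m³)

0.6009 in³/min → 1.64117×10⁻⁷ m³/s
0.07821 h → 281.556 s
V = Q × t = 1.64117×10⁻⁷ × 281.556 = 4.62081×10⁻⁵ m³
In gal: 4.62081×10⁻⁵ / 0.00378541 = 0.0122069 gal

0.01221 gal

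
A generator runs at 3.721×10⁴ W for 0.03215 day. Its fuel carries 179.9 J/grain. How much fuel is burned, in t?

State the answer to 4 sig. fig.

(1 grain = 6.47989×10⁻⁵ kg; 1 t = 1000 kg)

0.03215 day → 2777.76 s
E = P × t = 37210 × 2777.76 = 1.0336×10⁸ J
179.9 J/grain → 2.77628×10⁶ J/kg
m = E / e_s = 1.0336×10⁸ / 2.77628×10⁶ = 37.2297 kg
In t: 37.2297 / 1000 = 0.0372297 t

0.03723 t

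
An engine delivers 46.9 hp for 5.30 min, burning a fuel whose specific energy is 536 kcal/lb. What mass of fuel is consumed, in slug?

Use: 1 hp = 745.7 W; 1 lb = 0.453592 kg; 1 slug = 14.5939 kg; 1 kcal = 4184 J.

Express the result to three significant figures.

46.9 hp → 34973.3 W
5.30 min → 318 s
E = P × t = 34973.3 × 318 = 1.11215×10⁷ J
536 kcal/lb → 4.94414×10⁶ J/kg
m = E / e_s = 1.11215×10⁷ / 4.94414×10⁶ = 2.24943 kg
In slug: 2.24943 / 14.5939 = 0.154135 slug

0.154 slug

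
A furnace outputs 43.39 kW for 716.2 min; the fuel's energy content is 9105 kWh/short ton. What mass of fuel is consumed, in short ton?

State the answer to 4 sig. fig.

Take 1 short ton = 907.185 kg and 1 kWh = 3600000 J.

0.05688 short ton

43.39 kW → 43390 W
716.2 min → 42972 s
E = P × t = 43390 × 42972 = 1.86456×10⁹ J
9105 kWh/short ton → 3.61315×10⁷ J/kg
m = E / e_s = 1.86456×10⁹ / 3.61315×10⁷ = 51.6048 kg
In short ton: 51.6048 / 907.185 = 0.0568845 short ton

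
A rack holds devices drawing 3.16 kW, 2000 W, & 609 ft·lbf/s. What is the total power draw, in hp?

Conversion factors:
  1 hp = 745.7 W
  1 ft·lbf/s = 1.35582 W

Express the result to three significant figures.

8.03 hp

3.16 kW × 1000 = 3160 W
2000 W (already W)
609 ft·lbf/s × 1.35582 = 825.694 W
Total: 3160 + 2000 + 825.694 = 5985.69 W
In hp: 5985.69 / 745.7 = 8.02694 hp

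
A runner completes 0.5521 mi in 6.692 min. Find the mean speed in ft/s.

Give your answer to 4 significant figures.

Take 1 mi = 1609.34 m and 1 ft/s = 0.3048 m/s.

7.260 ft/s

0.5521 mi × 1609.34 = 888.517 m
6.692 min × 60 = 401.52 s
v = d / t = 888.517 m / 401.52 s = 2.21288 m/s
2.21288 m/s ÷ (0.3048 m/s/ft/s) = 7.2601 ft/s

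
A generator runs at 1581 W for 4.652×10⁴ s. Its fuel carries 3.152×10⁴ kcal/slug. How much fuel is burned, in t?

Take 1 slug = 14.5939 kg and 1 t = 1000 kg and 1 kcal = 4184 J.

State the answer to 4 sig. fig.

0.008139 t

E = P × t = 1581 × 46520 = 7.35481×10⁷ J
3.152×10⁴ kcal/slug → 9.03663×10⁶ J/kg
m = E / e_s = 7.35481×10⁷ / 9.03663×10⁶ = 8.13889 kg
In t: 8.13889 / 1000 = 0.00813889 t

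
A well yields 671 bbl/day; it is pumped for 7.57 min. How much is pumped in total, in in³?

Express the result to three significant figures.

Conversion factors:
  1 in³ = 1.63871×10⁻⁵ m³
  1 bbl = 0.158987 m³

671 bbl/day → 0.00123473 m³/s
7.57 min → 454.2 s
V = Q × t = 0.00123473 × 454.2 = 0.560814 m³
In in³: 0.560814 / 1.63871×10⁻⁵ = 34222.9 in³

3.42×10⁴ in³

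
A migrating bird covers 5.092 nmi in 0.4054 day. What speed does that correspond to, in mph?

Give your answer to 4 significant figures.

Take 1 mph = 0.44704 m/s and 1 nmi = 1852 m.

5.092 nmi × 1852 → 9430.38 m
0.4054 day × 86400 → 35026.6 s
v = d / t = 9430.38 m / 35026.6 s = 0.269235 m/s
0.269235 m/s ÷ (0.44704 m/s/mph) = 0.602262 mph

0.6023 mph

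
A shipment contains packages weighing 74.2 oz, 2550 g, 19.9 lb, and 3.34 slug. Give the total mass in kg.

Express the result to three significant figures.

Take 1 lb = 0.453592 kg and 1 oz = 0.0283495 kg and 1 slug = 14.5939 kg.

74.2 oz × 0.0283495 = 2.10353 kg
2550 g × 0.001 = 2.55 kg
19.9 lb × 0.453592 = 9.02648 kg
3.34 slug × 14.5939 = 48.7436 kg
Combined: 2.10353 + 2.55 + 9.02648 + 48.7436 = 62.4236 kg

62.4 kg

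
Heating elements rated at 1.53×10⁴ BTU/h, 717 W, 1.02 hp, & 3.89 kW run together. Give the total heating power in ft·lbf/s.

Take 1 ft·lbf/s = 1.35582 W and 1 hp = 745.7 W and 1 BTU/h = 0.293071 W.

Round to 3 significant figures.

7270 ft·lbf/s

1.53×10⁴ BTU/h × 0.293071 = 4483.99 W
717 W (already W)
1.02 hp × 745.7 = 760.614 W
3.89 kW × 1000 = 3890 W
Combined: 4483.99 + 717 + 760.614 + 3890 = 9851.6 W
In ft·lbf/s: 9851.6 / 1.35582 = 7266.16 ft·lbf/s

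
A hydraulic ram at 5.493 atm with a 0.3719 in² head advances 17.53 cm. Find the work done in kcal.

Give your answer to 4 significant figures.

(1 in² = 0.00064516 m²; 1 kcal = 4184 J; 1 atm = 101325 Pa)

5.493 atm → 556578 Pa
0.3719 in² → 2.39935×10⁻⁴ m²
F = P × A = 556578 × 2.39935×10⁻⁴ = 133.543 N
17.53 cm → 0.1753 m
W = F × d = 133.543 × 0.1753 = 23.4101 J
In kcal: 23.4101 / 4184 = 0.00559515 kcal

0.005595 kcal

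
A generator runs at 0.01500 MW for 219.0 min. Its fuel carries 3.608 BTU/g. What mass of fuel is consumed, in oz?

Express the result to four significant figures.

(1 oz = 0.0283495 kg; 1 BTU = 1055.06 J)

1826 oz

0.01500 MW → 15000 W
219.0 min → 13140 s
E = P × t = 15000 × 13140 = 1.971×10⁸ J
3.608 BTU/g → 3.80666×10⁶ J/kg
m = E / e_s = 1.971×10⁸ / 3.80666×10⁶ = 51.7777 kg
In oz: 51.7777 / 0.0283495 = 1826.41 oz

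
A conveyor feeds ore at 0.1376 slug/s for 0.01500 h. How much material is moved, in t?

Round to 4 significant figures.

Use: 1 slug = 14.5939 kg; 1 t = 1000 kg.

0.1376 slug/s → 2.00812 kg/s
0.01500 h → 54 s
m = ṁ × t = 2.00812 × 54 = 108.438 kg
In t: 108.438 / 1000 = 0.108438 t

0.1084 t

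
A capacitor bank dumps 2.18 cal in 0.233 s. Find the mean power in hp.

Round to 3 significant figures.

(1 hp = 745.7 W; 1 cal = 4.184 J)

0.0525 hp

2.18 cal × 4.184 → 9.12112 J
P = E / t = 9.12112 J / 0.233 s = 39.1464 W
39.1464 W ÷ (745.7 W/hp) = 0.0524962 hp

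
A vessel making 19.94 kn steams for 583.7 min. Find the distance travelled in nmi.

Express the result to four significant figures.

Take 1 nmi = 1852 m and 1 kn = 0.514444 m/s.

194.0 nmi

19.94 kn × 0.514444 → 10.258 m/s
583.7 min × 60 → 35022 s
d = v × t = 10.258 m/s × 35022 s = 359256 m
359256 m ÷ (1852 m/nmi) = 193.983 nmi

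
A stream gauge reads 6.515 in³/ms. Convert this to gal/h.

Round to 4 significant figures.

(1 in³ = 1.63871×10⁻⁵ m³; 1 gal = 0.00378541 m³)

1.015×10⁵ gal/h

6.515 in³/ms × 1.63871×10⁻⁵ m³/in³ ÷ 0.001 s/ms = 0.106762 m³/s
0.106762 m³/s ÷ 0.00378541 m³/gal × 3600 s/h = 101533 gal/h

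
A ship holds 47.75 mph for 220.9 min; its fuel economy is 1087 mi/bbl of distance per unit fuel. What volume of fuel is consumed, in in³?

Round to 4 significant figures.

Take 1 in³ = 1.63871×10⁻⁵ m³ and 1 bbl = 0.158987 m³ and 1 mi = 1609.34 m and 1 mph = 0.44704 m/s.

47.75 mph → 21.3462 m/s
220.9 min → 13254 s
d = v × t = 21.3462 × 13254 = 282923 m
1087 mi/bbl → 1.10031×10⁷ m/m³
V = d / (distance per unit fuel) = 282923 / 1.10031×10⁷ = 0.025713 m³
In in³: 0.025713 / 1.63871×10⁻⁵ = 1569.1 in³

1569 in³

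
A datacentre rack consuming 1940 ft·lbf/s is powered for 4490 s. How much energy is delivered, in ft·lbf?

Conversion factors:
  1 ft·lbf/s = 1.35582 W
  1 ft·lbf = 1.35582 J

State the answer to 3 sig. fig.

8.71×10⁶ ft·lbf

1940 ft·lbf/s × 1.35582 = 2630.29 W
E = P × t = 2630.29 W × 4490 s = 1.181×10⁷ J
1.181×10⁷ J ÷ (1.35582 J/ft·lbf) = 8.7106×10⁶ ft·lbf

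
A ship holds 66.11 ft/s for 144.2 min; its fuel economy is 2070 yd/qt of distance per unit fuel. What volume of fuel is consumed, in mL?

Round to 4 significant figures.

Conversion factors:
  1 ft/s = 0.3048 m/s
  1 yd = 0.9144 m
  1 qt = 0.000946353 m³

8.717×10⁴ mL

66.11 ft/s → 20.1503 m/s
144.2 min → 8652 s
d = v × t = 20.1503 × 8652 = 174340 m
2070 yd/qt → 2.00011×10⁶ m/m³
V = d / (distance per unit fuel) = 174340 / 2.00011×10⁶ = 0.0871652 m³
In mL: 0.0871652 / 10⁻⁶ = 87165.2 mL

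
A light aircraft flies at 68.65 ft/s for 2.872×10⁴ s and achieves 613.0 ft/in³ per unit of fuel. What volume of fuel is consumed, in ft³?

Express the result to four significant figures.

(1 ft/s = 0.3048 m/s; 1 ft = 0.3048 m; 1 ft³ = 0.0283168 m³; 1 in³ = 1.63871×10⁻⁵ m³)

68.65 ft/s → 20.9245 m/s
d = v × t = 20.9245 × 28720 = 600952 m
613.0 ft/in³ → 1.14018×10⁷ m/m³
V = d / (distance per unit fuel) = 600952 / 1.14018×10⁷ = 0.0527068 m³
In ft³: 0.0527068 / 0.0283168 = 1.86133 ft³

1.861 ft³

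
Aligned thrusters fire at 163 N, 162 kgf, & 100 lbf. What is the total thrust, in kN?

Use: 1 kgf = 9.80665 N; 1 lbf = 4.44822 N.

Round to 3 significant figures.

163 N (already N)
162 kgf × 9.80665 = 1588.68 N
100 lbf × 4.44822 = 444.822 N
Combined: 163 + 1588.68 + 444.822 = 2196.5 N
In kN: 2196.5 / 1000 = 2.1965 kN

2.20 kN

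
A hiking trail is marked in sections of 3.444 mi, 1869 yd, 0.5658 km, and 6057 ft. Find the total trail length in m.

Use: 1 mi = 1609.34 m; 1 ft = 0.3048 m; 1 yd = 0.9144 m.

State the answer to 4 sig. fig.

3.444 mi × 1609.34 = 5542.57 m
1869 yd × 0.9144 = 1709.01 m
0.5658 km × 1000 = 565.8 m
6057 ft × 0.3048 = 1846.17 m
Sum: 5542.57 + 1709.01 + 565.8 + 1846.17 = 9663.55 m

9664 m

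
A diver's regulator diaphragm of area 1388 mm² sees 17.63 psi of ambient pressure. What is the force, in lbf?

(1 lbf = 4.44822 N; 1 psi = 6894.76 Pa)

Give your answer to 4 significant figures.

37.93 lbf

17.63 psi × 6894.76 → 121555 Pa
1388 mm² × 10⁻⁶ → 0.001388 m²
F = P × A = 121555 Pa × 0.001388 m² = 168.718 N
168.718 N ÷ (4.44822 N/lbf) = 37.9293 lbf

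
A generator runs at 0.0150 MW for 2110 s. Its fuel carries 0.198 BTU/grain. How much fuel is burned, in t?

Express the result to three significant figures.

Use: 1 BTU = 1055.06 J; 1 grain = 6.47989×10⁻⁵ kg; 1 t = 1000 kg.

0.0150 MW → 15000 W
E = P × t = 15000 × 2110 = 3.165×10⁷ J
0.198 BTU/grain → 3.22385×10⁶ J/kg
m = E / e_s = 3.165×10⁷ / 3.22385×10⁶ = 9.81745 kg
In t: 9.81745 / 1000 = 0.00981745 t

0.00982 t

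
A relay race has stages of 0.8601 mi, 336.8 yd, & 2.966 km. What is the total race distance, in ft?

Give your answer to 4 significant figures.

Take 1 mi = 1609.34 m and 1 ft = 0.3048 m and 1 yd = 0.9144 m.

0.8601 mi × 1609.34 = 1384.19 m
336.8 yd × 0.9144 = 307.97 m
2.966 km × 1000 = 2966 m
Combined: 1384.19 + 307.97 + 2966 = 4658.16 m
In ft: 4658.16 / 0.3048 = 15282.7 ft

1.528×10⁴ ft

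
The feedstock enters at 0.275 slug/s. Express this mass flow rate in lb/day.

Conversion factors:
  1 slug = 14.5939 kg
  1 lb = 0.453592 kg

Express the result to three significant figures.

7.64×10⁵ lb/day

0.275 slug/s × 14.5939 kg/slug = 4.01332 kg/s
4.01332 kg/s ÷ 0.453592 kg/lb × 86400 s/day = 764455 lb/day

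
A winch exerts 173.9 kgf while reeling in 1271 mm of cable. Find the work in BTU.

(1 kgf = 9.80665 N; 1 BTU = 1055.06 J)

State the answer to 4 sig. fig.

173.9 kgf × 9.80665 = 1705.38 N
1271 mm × 0.001 = 1.271 m
W = F × d = 1705.38 N × 1.271 m = 2167.54 J
2167.54 J ÷ (1055.06 J/BTU) = 2.05442 BTU

2.054 BTU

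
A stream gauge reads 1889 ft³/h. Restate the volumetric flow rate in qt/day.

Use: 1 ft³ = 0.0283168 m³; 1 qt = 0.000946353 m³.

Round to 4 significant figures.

1889 ft³/h × 0.0283168 m³/ft³ ÷ 3600 s/h = 0.0148585 m³/s
0.0148585 m³/s ÷ 0.000946353 m³/qt × 86400 s/day = 1.35655×10⁶ qt/day

1.357×10⁶ qt/day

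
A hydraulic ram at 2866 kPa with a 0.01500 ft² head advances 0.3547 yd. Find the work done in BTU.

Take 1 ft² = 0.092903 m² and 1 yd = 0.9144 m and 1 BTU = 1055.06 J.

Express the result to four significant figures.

1.228 BTU

2866 kPa → 2.866×10⁶ Pa
0.01500 ft² → 0.00139354 m²
F = P × A = 2.866×10⁶ × 0.00139354 = 3993.89 N
0.3547 yd → 0.324338 m
W = F × d = 3993.89 × 0.324338 = 1295.37 J
In BTU: 1295.37 / 1055.06 = 1.22777 BTU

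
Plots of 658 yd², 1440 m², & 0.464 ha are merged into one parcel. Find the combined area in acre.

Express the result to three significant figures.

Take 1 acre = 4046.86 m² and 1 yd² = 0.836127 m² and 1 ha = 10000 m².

1.64 acre

658 yd² × 0.836127 → 550.172 m²
1440 m² (already m²)
0.464 ha × 10000 → 4640 m²
Total: 550.172 + 1440 + 4640 = 6630.17 m²
In acre: 6630.17 / 4046.86 = 1.63835 acre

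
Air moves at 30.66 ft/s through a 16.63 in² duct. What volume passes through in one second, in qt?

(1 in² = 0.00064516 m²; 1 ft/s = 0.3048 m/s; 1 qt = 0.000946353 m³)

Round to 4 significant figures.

105.9 qt

30.66 ft/s × 0.3048 = 9.34517 m/s
16.63 in² × 0.00064516 = 0.010729 m²
V = v × A × t = 9.34517 m/s × 0.010729 m² × 1 s = 0.100264 m³
0.100264 m³ ÷ (0.000946353 m³/qt) = 105.948 qt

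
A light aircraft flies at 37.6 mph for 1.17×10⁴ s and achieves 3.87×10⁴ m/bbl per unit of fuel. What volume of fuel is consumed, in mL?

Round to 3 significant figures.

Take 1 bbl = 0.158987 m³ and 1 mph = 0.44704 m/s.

37.6 mph → 16.8087 m/s
d = v × t = 16.8087 × 11700 = 196662 m
3.87×10⁴ m/bbl → 243416 m/m³
V = d / (distance per unit fuel) = 196662 / 243416 = 0.807926 m³
In mL: 0.807926 / 10⁻⁶ = 807926 mL

8.08×10⁵ mL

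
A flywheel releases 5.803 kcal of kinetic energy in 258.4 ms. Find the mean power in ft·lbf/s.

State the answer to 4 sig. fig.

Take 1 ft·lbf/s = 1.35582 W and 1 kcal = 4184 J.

5.803 kcal × 4184 → 24279.8 J
258.4 ms × 0.001 → 0.2584 s
P = E / t = 24279.8 J / 0.2584 s = 93962.1 W
93962.1 W ÷ (1.35582 W/ft·lbf/s) = 69302.8 ft·lbf/s

6.930×10⁴ ft·lbf/s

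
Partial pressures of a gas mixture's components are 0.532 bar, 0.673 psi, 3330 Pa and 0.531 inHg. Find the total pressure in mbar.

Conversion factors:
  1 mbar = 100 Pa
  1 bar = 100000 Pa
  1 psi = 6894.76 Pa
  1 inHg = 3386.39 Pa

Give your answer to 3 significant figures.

630 mbar

0.532 bar × 100000 = 53200 Pa
0.673 psi × 6894.76 = 4640.17 Pa
3330 Pa (already Pa)
0.531 inHg × 3386.39 = 1798.17 Pa
Sum: 53200 + 4640.17 + 3330 + 1798.17 = 62968.3 Pa
In mbar: 62968.3 / 100 = 629.683 mbar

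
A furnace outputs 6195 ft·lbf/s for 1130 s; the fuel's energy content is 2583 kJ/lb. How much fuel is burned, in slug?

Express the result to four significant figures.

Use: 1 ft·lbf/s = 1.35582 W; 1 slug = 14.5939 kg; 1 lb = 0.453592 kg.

0.1142 slug

6195 ft·lbf/s → 8399.3 W
E = P × t = 8399.3 × 1130 = 9.49121×10⁶ J
2583 kJ/lb → 5.69454×10⁶ J/kg
m = E / e_s = 9.49121×10⁶ / 5.69454×10⁶ = 1.66672 kg
In slug: 1.66672 / 14.5939 = 0.114207 slug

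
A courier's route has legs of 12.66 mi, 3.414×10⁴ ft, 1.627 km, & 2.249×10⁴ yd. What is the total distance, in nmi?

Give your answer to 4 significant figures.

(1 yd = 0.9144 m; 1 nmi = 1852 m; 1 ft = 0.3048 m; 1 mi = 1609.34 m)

28.60 nmi

12.66 mi × 1609.34 → 20374.2 m
3.414×10⁴ ft × 0.3048 → 10405.9 m
1.627 km × 1000 → 1627 m
2.249×10⁴ yd × 0.9144 → 20564.9 m
Combined: 20374.2 + 10405.9 + 1627 + 20564.9 = 52972 m
In nmi: 52972 / 1852 = 28.6026 nmi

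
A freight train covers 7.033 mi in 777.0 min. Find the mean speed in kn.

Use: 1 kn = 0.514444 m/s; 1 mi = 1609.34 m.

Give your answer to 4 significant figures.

7.033 mi × 1609.34 → 11318.5 m
777.0 min × 60 → 46620 s
v = d / t = 11318.5 m / 46620 s = 0.242782 m/s
0.242782 m/s ÷ (0.514444 m/s/kn) = 0.471931 kn

0.4719 kn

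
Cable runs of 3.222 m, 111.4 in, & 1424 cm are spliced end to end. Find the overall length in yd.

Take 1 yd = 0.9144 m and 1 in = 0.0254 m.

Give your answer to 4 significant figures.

3.222 m (already m)
111.4 in × 0.0254 = 2.82956 m
1424 cm × 0.01 = 14.24 m
Total: 3.222 + 2.82956 + 14.24 = 20.2916 m
In yd: 20.2916 / 0.9144 = 22.1912 yd

22.19 yd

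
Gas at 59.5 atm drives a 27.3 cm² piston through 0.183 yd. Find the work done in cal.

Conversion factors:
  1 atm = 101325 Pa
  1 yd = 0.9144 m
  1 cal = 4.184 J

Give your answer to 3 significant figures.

59.5 atm → 6.02884×10⁶ Pa
27.3 cm² → 0.00273 m²
F = P × A = 6.02884×10⁶ × 0.00273 = 16458.7 N
0.183 yd → 0.167335 m
W = F × d = 16458.7 × 0.167335 = 2754.12 J
In cal: 2754.12 / 4.184 = 658.25 cal

658 cal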